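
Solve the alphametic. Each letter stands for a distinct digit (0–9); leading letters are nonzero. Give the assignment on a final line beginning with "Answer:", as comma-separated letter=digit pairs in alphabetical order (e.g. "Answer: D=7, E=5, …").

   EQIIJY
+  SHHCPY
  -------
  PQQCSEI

Step 1. [P] the sum has 7 digits but both addends have 6; that extra leading digit P is the final carry, namely 1, so P=1.
Step 2. [col 1: Y + Y ≡ I (mod 10)] no forcing yet in column 1 (carry-in 0); Y=4 is free and consistent — try it. So Y=4.
Step 3. [col 1: Y + Y ≡ I (mod 10)] in column 1 we have Y+Y≡I with carry-in 0; given Y=4 and digits 1,4 already taken and all letters distinct, that pins I to 8, so I=8.
Step 4. [col 2: J + P ≡ E (mod 10)] no forcing yet in column 2 (carry-in 0); E=6 is free and consistent — try it. So E=6.
Step 5. [col 2: J + P ≡ E (mod 10)] column 2: given P=1, E=6, carry-in 0, and digits 1,4,6,8 already taken and all letters distinct, J+P≡E (mod 10) forces J=5, so J=5.
Step 6. [col 3: I + C ≡ S (mod 10)] no forcing yet in column 3 (carry-in 0); C=9 is free and consistent — try it, so C=9.
Step 7. [col 3: I + C ≡ S (mod 10)] in column 3 we have I+C≡S with carry-in 0; given I=8, C=9 and digits 1,4,5,6,8,9 already taken and all letters distinct, that pins S to 7, so S=7.
Step 8. [col 4: I + H ≡ C (mod 10)] column 4 reads I+H+carry(1)=C with I=8, C=9; with digits 1,4,5,6,7,8,9 already taken and all letters distinct, the only value for H is 0 ⇒ H=0.
Step 9. [col 5: Q + H ≡ Q (mod 10)] several values work for Q in column 5 (Q + H ≡ Q (mod 10), carry-in 0); try Q=3. So Q=3.

Answer: C=9, E=6, H=0, I=8, J=5, P=1, Q=3, S=7, Y=4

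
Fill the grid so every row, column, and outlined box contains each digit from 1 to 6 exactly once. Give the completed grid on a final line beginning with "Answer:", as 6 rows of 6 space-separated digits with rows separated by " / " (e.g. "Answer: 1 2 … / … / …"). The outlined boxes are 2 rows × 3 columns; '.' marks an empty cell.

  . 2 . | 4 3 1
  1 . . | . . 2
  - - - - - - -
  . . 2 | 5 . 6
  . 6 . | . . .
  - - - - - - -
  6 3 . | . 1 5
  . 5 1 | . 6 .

Step 1. [r2c3∈{3,4,5,6}] row 2 places 3 nowhere but r2c3 ⇒ r2c3=3.
Step 2. [r3c5∈{4}] r3c5's peers cover all but 4, so r3c5=4.
Step 3. [r4c6∈{3}] r4c6 is down to just 3. So r4c6=3.
Step 4. [r5c3∈{4}] nothing but 4 survives at r5c3 ⇒ r5c3=4.
Step 5. [r4c3∈{5}] r4c3 is down to just 5 ⇒ r4c3=5.
Step 6. [r5c4∈{2}] nothing but 2 survives at r5c4 ⇒ r5c4=2.
Step 7. [r2c4∈{6}] only 6 remains possible at r2c4 ⇒ r2c4=6.
Step 8. [r4c4∈{1}] only 1 remains possible at r4c4, so r4c4=1.
Step 9. [r4c1∈{4}] r4c1's peers cover all but 4, so r4c1=4.
Step 10. [r3c2∈{1}] r3c2 has the single candidate 1 ⇒ r3c2=1.
Step 11. [r3c1∈{3}] nothing but 3 survives at r3c1. So r3c1=3.
Step 12. [r1c1∈{5}] r1c1 is down to just 5, so r1c1=5.
Step 13. [r2c2∈{4}] nothing but 4 survives at r2c2, so r2c2=4.
Step 14. [r6c1∈{2}] r6c1's peers cover all but 2 ⇒ r6c1=2.
Step 15. [r6c4∈{3}] nothing but 3 survives at r6c4. So r6c4=3.
Step 16. [r6c6∈{4}] nothing but 4 survives at r6c6, so r6c6=4.
Step 17. [r2c5∈{5}] only 5 remains possible at r2c5, so r2c5=5.
Step 18. [r1c3∈{6}] nothing but 6 survives at r1c3, so r1c3=6.
Step 19. [r4c5∈{2}] only 2 remains possible at r4c5, so r4c5=2.

Answer: 5 2 6 4 3 1 / 1 4 3 6 5 2 / 3 1 2 5 4 6 / 4 6 5 1 2 3 / 6 3 4 2 1 5 / 2 5 1 3 6 4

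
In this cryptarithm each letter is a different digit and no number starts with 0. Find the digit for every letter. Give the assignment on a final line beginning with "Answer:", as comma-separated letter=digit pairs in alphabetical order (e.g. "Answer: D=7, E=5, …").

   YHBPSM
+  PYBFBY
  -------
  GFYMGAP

Step 1. [G] the sum has 7 digits but both addends have 6; that extra leading digit G is the final carry, namely 1, so G=1.
Step 2. [col 1: M + Y ≡ P (mod 10)] column 1 (M + Y ≡ P (mod 10), carry-in 0) doesn't pin M yet; pick M=7 and continue ⇒ M=7.
Step 3. [col 1: M + Y ≡ P (mod 10)] column 1 (M + Y ≡ P (mod 10), carry-in 0) doesn't pin Y yet; pick Y=9 and continue. So Y=9.
Step 4. [col 1: M + Y ≡ P (mod 10)] from column 1 (M=7, Y=9, carry-in 0, digits 1,7,9 already taken and all letters distinct): P must equal 6, so P=6.
Step 5. [col 2: S + B ≡ A (mod 10)] B=3 is one option consistent with column 2 (S + B ≡ A (mod 10), carry-in 1) — take it. So B=3.
Step 6. [col 2: S + B ≡ A (mod 10)] column 2 (S + B ≡ A (mod 10), carry-in 1) doesn't pin S yet; pick S=4 and continue. So S=4.
Step 7. [col 2: S + B ≡ A (mod 10)] from column 2 (S=4, B=3, carry-in 1, digits 1,3,4,6,7,9 already taken and all letters distinct): A must equal 8. So A=8.
Step 8. [col 3: P + F ≡ G (mod 10)] column 3 reads P+F+carry(0)=G with P=6, G=1; with digits 1,3,4,6,7,8,9 already taken and all letters distinct, the only value for F is 5, so F=5.
Step 9. [col 5: H + Y ≡ Y (mod 10)] column 5: given Y=9, carry-in 0, and digits 1,3,4,5,6,7,8,9 already taken and all letters distinct, H+Y≡Y (mod 10) forces H=0, so H=0.

Answer: A=8, B=3, F=5, G=1, H=0, M=7, P=6, S=4, Y=9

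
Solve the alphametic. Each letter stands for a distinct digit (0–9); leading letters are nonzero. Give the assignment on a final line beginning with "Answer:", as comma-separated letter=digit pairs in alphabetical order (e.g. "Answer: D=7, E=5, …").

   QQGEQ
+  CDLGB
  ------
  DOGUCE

Step 1. [D] the sum has 6 digits but both addends have 5; that extra leading digit D is the final carry, namely 1. So D=1.
Step 2. [col 1: Q + B ≡ E (mod 10)] column 1 (Q + B ≡ E (mod 10), carry-in 0) doesn't pin Q yet; pick Q=6 and continue, so Q=6.
Step 3. [col 1: Q + B ≡ E (mod 10)] B=9 is one option consistent with column 1 (Q + B ≡ E (mod 10), carry-in 0) — take it. So B=9.
Step 4. [col 1: Q + B ≡ E (mod 10)] column 1 reads Q+B+carry(0)=E with Q=6, B=9; with digits 1,6,9 already taken and all letters distinct, the only value for E is 5 ⇒ E=5.
Step 5. [col 2: E + G ≡ C (mod 10)] G=8 is one option consistent with column 2 (E + G ≡ C (mod 10), carry-in 1) — take it ⇒ G=8.
Step 6. [col 2: E + G ≡ C (mod 10)] in column 2 we have E+G≡C with carry-in 1; given E=5, G=8 and digits 1,5,6,8,9 already taken and all letters distinct, that pins C to 4 ⇒ C=4.
Step 7. [col 3: G + L ≡ U (mod 10)] column 3 reads G+L+carry(1)=U with G=8; with digits 1,4,5,6,8,9 already taken and all letters distinct, the only value for L is 3, so L=3.
Step 8. [col 3: G + L ≡ U (mod 10)] column 3: given G=8, L=3, carry-in 1, and digits 1,3,4,5,6,8,9 already taken and all letters distinct, G+L≡U (mod 10) forces U=2 ⇒ U=2.
Step 9. [col 5: Q + C ≡ O (mod 10)] column 5 reads Q+C+carry(0)=O with Q=6, C=4; with digits 1,2,3,4,5,6,8,9 already taken and all letters distinct, the only value for O is 0. So O=0.

Answer: B=9, C=4, D=1, E=5, G=8, L=3, O=0, Q=6, U=2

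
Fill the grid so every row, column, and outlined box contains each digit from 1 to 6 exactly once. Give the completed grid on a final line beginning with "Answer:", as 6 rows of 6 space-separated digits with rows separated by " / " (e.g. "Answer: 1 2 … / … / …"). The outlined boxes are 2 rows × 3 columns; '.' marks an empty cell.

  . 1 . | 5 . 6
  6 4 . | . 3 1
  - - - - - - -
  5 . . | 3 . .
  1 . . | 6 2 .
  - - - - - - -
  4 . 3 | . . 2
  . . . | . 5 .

Step 1. [r1c3∈{2}] only 2 remains possible at r1c3. So r1c3=2.
Step 2. [r3c6∈{4}] r3c6's peers cover all but 4. So r3c6=4.
Step 3. [r6c3∈{1,6}] in col 3, 1 fits only at r6c3, so r6c3=1.
Step 4. [r6c2∈{2,6}] 6 has one home in row 6: r6c2. So r6c2=6.
Step 5. [r5c4∈{1}] only 1 remains possible at r5c4. So r5c4=1.
Step 6. [r1c1∈{3}] only 3 remains possible at r1c1. So r1c1=3.
Step 7. [r3c2∈{2}] r3c2 is down to just 2, so r3c2=2.
Step 8. [r5c2∈{5}] nothing but 5 survives at r5c2. So r5c2=5.
Step 9. [r3c5∈{1}] r3c5's peers cover all but 1 ⇒ r3c5=1.
Step 10. [r6c1∈{2}] nothing but 2 survives at r6c1. So r6c1=2.
Step 11. [r5c5∈{6}] r5c5 has the single candidate 6, so r5c5=6.
Step 12. [r4c2∈{3}] nothing but 3 survives at r4c2, so r4c2=3.
Step 13. [r3c3∈{6}] r3c3 has the single candidate 6. So r3c3=6.
Step 14. [r2c3∈{5}] r2c3 has the single candidate 5. So r2c3=5.
Step 15. [r4c6∈{5}] only 5 remains possible at r4c6, so r4c6=5.
Step 16. [r2c4∈{2}] nothing but 2 survives at r2c4, so r2c4=2.
Step 17. [r4c3∈{4}] r4c3 has the single candidate 4. So r4c3=4.
Step 18. [r6c4∈{4}] only 4 remains possible at r6c4. So r6c4=4.
Step 19. [r1c5∈{4}] only 4 remains possible at r1c5 ⇒ r1c5=4.
Step 20. [r6c6∈{3}] r6c6's peers cover all but 3. So r6c6=3.

Answer: 3 1 2 5 4 6 / 6 4 5 2 3 1 / 5 2 6 3 1 4 / 1 3 4 6 2 5 / 4 5 3 1 6 2 / 2 6 1 4 5 3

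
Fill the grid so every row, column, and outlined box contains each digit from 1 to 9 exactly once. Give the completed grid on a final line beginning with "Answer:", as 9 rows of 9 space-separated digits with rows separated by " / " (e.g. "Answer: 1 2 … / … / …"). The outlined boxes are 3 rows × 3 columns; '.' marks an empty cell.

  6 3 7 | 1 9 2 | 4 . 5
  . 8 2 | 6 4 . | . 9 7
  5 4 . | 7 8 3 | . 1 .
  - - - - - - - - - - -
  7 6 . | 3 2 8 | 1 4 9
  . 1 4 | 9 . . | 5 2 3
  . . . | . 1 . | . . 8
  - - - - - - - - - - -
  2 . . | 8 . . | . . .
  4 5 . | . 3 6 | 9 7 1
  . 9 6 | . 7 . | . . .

Step 1. [r9c7∈{2,3,8}] r9c7 is the only open cell in col 7 admitting 8. So r9c7=8.
Step 2. [r7c5∈{5}] nothing but 5 survives at r7c5. So r7c5=5.
Step 3. [r7c3∈{1,3}] 1 has one home in col 3: r7c3, so r7c3=1.
Step 4. [r6c4∈{4,5}] r6c4 is the only open cell in col 4 admitting 5, so r6c4=5.
Step 5. [r9c4∈{2,4}] 4 has one home in col 4: r9c4, so r9c4=4.
Step 6. [r6c3∈{3,9}] in col 3, 3 fits only at r6c3. So r6c3=3.
Step 7. [r6c8∈{6}] r6c8 is down to just 6. So r6c8=6.
Step 8. [r7c8∈{3}] nothing but 3 survives at r7c8, so r7c8=3.
Step 9. [r3c7∈{2,6}] 2 has one home in col 7: r3c7 ⇒ r3c7=2.
Step 10. [r5c6∈{7}] r5c6's peers cover all but 7. So r5c6=7.
Step 11. [r7c7∈{6}] r7c7 has the single candidate 6. So r7c7=6.
Step 12. [r7c9∈{4}] r7c9's peers cover all but 4. So r7c9=4.
Step 13. [r9c6∈{1}] r9c6 is down to just 1, so r9c6=1.
Step 14. [r7c2∈{7}] r7c2 is down to just 7. So r7c2=7.
Step 15. [r2c7∈{3}] only 3 remains possible at r2c7. So r2c7=3.
Step 16. [r5c5∈{6}] nothing but 6 survives at r5c5 ⇒ r5c5=6.
Step 17. [r9c1∈{3}] nothing but 3 survives at r9c1, so r9c1=3.
Step 18. [r9c8∈{5}] nothing but 5 survives at r9c8. So r9c8=5.
Step 19. [r1c8∈{8}] r1c8 is down to just 8. So r1c8=8.
Step 20. [r2c6∈{5}] nothing but 5 survives at r2c6, so r2c6=5.
Step 21. [r6c7∈{7}] r6c7 is down to just 7, so r6c7=7.
Step 22. [r3c3∈{9}] r3c3 has the single candidate 9. So r3c3=9.
Step 23. [r3c9∈{6}] r3c9 is down to just 6, so r3c9=6.
Step 24. [r4c3∈{5}] nothing but 5 survives at r4c3, so r4c3=5.
Step 25. [r9c9∈{2}] r9c9's peers cover all but 2. So r9c9=2.
Step 26. [r2c1∈{1}] only 1 remains possible at r2c1 ⇒ r2c1=1.
Step 27. [r7c6∈{9}] only 9 remains possible at r7c6. So r7c6=9.
Step 28. [r6c1∈{9}] r6c1's peers cover all but 9, so r6c1=9.
Step 29. [r8c4∈{2}] nothing but 2 survives at r8c4 ⇒ r8c4=2.
Step 30. [r6c2∈{2}] r6c2's peers cover all but 2, so r6c2=2.
Step 31. [r5c1∈{8}] nothing but 8 survives at r5c1 ⇒ r5c1=8.
Step 32. [r6c6∈{4}] nothing but 4 survives at r6c6 ⇒ r6c6=4.
Step 33. [r8c3∈{8}] r8c3 is down to just 8. So r8c3=8.

Answer: 6 3 7 1 9 2 4 8 5 / 1 8 2 6 4 5 3 9 7 / 5 4 9 7 8 3 2 1 6 / 7 6 5 3 2 8 1 4 9 / 8 1 4 9 6 7 5 2 3 / 9 2 3 5 1 4 7 6 8 / 2 7 1 8 5 9 6 3 4 / 4 5 8 2 3 6 9 7 1 / 3 9 6 4 7 1 8 5 2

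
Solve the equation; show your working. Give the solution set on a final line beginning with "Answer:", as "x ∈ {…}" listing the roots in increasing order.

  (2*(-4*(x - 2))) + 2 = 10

Step 1. [(2*(-4*(x - 2))) + 2 = 10] +2 is outermost — subtract 2 both sides. So sub: 2*(-4*(x - 2)) = 8.
Step 2. [2*(-4*(x - 2)) = 8] leading coefficient 2: divide by 2 ⇒ div: -4*(x - 2) = 4.
Step 3. [-4*(x - 2) = 4] -4·(inner) — divide through by -4. So div: x - 2 = -1.
Step 4. [x - 2 = -1] the outer -2 inverts by adding 2, so sub: x = 1.

Answer: x ∈ {1}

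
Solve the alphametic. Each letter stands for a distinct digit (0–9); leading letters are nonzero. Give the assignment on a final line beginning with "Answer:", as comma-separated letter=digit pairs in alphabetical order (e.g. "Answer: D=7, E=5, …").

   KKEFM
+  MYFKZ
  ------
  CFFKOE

Step 1. [C] C is the leading digit of a 6-digit sum of two 5-digit numbers; the final carry is exactly 1. So C=1.
Step 2. [col 1: M + Z ≡ E (mod 10)] M=8 is one option consistent with column 1 (M + Z ≡ E (mod 10), carry-in 0) — take it ⇒ M=8.
Step 3. [col 1: M + Z ≡ E (mod 10)] E=0 is one option consistent with column 1 (M + Z ≡ E (mod 10), carry-in 0) — take it ⇒ E=0.
Step 4. [col 1: M + Z ≡ E (mod 10)] in column 1 we have M+Z≡E with carry-in 0; given M=8, E=0 and digits 0,1,8 already taken and all letters distinct, that pins Z to 2 ⇒ Z=2.
Step 5. [col 2: F + K ≡ O (mod 10)] several values work for O in column 2 (F + K ≡ O (mod 10), carry-in 1); try O=4, so O=4.
Step 6. [col 2: F + K ≡ O (mod 10)] several values work for F in column 2 (F + K ≡ O (mod 10), carry-in 1); try F=6 ⇒ F=6.
Step 7. [col 2: F + K ≡ O (mod 10)] column 2: given F=6, O=4, carry-in 1, and digits 0,1,2,4,6,8 already taken and all letters distinct, F+K≡O (mod 10) forces K=7, so K=7.
Step 8. [col 4: K + Y ≡ F (mod 10)] from column 4 (K=7, F=6, carry-in 0, digits 0,1,2,4,6,7,8 already taken and all letters distinct): Y must equal 9, so Y=9.

Answer: C=1, E=0, F=6, K=7, M=8, O=4, Y=9, Z=2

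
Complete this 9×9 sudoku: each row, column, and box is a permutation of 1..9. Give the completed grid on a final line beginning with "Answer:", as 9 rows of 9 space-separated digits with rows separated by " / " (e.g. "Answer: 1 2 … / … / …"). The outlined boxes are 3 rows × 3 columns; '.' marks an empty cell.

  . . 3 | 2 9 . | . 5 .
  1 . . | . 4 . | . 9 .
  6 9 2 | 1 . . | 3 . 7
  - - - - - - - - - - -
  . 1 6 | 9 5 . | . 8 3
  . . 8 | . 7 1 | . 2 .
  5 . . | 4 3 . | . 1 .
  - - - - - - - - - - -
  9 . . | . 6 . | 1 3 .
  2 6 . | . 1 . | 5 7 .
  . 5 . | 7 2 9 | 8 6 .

Step 1. [r6c6∈{2,6,8}] in row 6, 8 fits only at r6c6. So r6c6=8.
Step 2. [r9c9∈{4}] r9c9's peers cover all but 4, so r9c9=4.
Step 3. [r7c2∈{4,7,8}] box 7 places 8 nowhere but r7c2. So r7c2=8.
Step 4. [r2c2∈{7}] r2c2's peers cover all but 7, so r2c2=7.
Step 5. [r6c3∈{7,9}] across col 3, 9 lands solely at r6c3 ⇒ r6c3=9.
Step 6. [r6c9∈{6}] nothing but 6 survives at r6c9. So r6c9=6.
Step 7. [r1c2∈{4}] only 4 remains possible at r1c2. So r1c2=4.
Step 8. [r3c6∈{5}] r3c6 is down to just 5. So r3c6=5.
Step 9. [r4c1∈{4,7}] col 1 places 7 nowhere but r4c1, so r4c1=7.
Step 10. [r7c6∈{4}] r7c6 has the single candidate 4 ⇒ r7c6=4.
Step 11. [r1c7∈{6}] r1c7's peers cover all but 6. So r1c7=6.
Step 12. [r2c6∈{3,6}] col 6 places 6 nowhere but r2c6, so r2c6=6.
Step 13. [r8c4∈{3,8}] r8c4 is the only open cell in row 8 admitting 8, so r8c4=8.
Step 14. [r5c7∈{4,9}] in col 7, 9 fits only at r5c7 ⇒ r5c7=9.
Step 15. [r2c9∈{2,8}] r2c9 is the only open cell in row 2 admitting 8 ⇒ r2c9=8.
Step 16. [r5c2∈{3}] r5c2's peers cover all but 3 ⇒ r5c2=3.
Step 17. [r9c1∈{3}] r9c1 is down to just 3. So r9c1=3.
Step 18. [r8c9∈{9}] nothing but 9 survives at r8c9. So r8c9=9.
Step 19. [r9c3∈{1}] r9c3's peers cover all but 1 ⇒ r9c3=1.
Step 20. [r1c9∈{1}] nothing but 1 survives at r1c9, so r1c9=1.
Step 21. [r7c9∈{2}] only 2 remains possible at r7c9, so r7c9=2.
Step 22. [r8c6∈{3}] r8c6's peers cover all but 3 ⇒ r8c6=3.
Step 23. [r3c8∈{4}] r3c8 has the single candidate 4 ⇒ r3c8=4.
Step 24. [r6c2∈{2}] r6c2 has the single candidate 2 ⇒ r6c2=2.
Step 25. [r2c3∈{5}] r2c3 is down to just 5, so r2c3=5.
Step 26. [r7c4∈{5}] nothing but 5 survives at r7c4. So r7c4=5.
Step 27. [r4c6∈{2}] only 2 remains possible at r4c6 ⇒ r4c6=2.
Step 28. [r8c3∈{4}] r8c3 has the single candidate 4 ⇒ r8c3=4.
Step 29. [r7c3∈{7}] r7c3's peers cover all but 7. So r7c3=7.
Step 30. [r1c1∈{8}] r1c1 is down to just 8. So r1c1=8.
Step 31. [r1c6∈{7}] only 7 remains possible at r1c6, so r1c6=7.
Step 32. [r3c5∈{8}] r3c5 has the single candidate 8 ⇒ r3c5=8.
Step 33. [r5c4∈{6}] nothing but 6 survives at r5c4, so r5c4=6.
Step 34. [r4c7∈{4}] r4c7 is down to just 4. So r4c7=4.
Step 35. [r2c7∈{2}] r2c7 is down to just 2, so r2c7=2.
Step 36. [r2c4∈{3}] r2c4's peers cover all but 3, so r2c4=3.
Step 37. [r5c1∈{4}] r5c1 has the single candidate 4. So r5c1=4.
Step 38. [r5c9∈{5}] r5c9 has the single candidate 5, so r5c9=5.
Step 39. [r6c7∈{7}] r6c7 has the single candidate 7 ⇒ r6c7=7.

Answer: 8 4 3 2 9 7 6 5 1 / 1 7 5 3 4 6 2 9 8 / 6 9 2 1 8 5 3 4 7 / 7 1 6 9 5 2 4 8 3 / 4 3 8 6 7 1 9 2 5 / 5 2 9 4 3 8 7 1 6 / 9 8 7 5 6 4 1 3 2 / 2 6 4 8 1 3 5 7 9 / 3 5 1 7 2 9 8 6 4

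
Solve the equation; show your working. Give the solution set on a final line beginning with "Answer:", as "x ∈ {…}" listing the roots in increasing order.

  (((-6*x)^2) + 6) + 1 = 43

Step 1. [(((-6*x)^2) + 6) + 1 = 43] 1 comes off first (subtract 1). So sub: ((-6*x)^2) + 6 = 42.
Step 2. [((-6*x)^2) + 6 = 42] the outer +6 inverts by subtracting 6, so sub: (-6*x)^2 = 36.
Step 3. [(-6*x)^2 = 36] LHS squared, RHS 36 ≥ 0: apply √ (±) ⇒ sqrt: -6*x = 6 or -6.
Step 4. [-6*x = 6 or -6] LHS = -6·(…); ÷-6 both sides, so div: x = -1 or 1.

Answer: x ∈ {-1, 1}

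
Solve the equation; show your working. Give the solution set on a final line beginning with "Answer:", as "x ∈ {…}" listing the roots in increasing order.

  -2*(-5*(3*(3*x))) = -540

Step 1. [-2*(-5*(3*(3*x))) = -540] leading coefficient -2: divide by -2 ⇒ div: -5*(3*(3*x)) = 270.
Step 2. [-5*(3*(3*x)) = 270] -5·(inner) — divide through by -5, so div: 3*(3*x) = -54.
Step 3. [3*(3*x) = -54] divide by the outer 3, so div: 3*x = -18.
Step 4. [3*x = -18] 3·(inner) — divide through by 3. So div: x = -6.

Answer: x ∈ {-6}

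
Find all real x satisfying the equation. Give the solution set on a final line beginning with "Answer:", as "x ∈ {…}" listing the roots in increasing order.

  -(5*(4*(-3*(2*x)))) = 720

Step 1. [-(5*(4*(-3*(2*x)))) = 720] flip signs both sides, so neg: 5*(4*(-3*(2*x))) = -720.
Step 2. [5*(4*(-3*(2*x))) = -720] 5·(inner) — divide through by 5. So div: 4*(-3*(2*x)) = -144.
Step 3. [4*(-3*(2*x)) = -144] divide by the outer 4 ⇒ div: -3*(2*x) = -36.
Step 4. [-3*(2*x) = -36] leading coefficient -3: divide by -3 ⇒ div: 2*x = 12.
Step 5. [2*x = 12] 2 out front; divide by 2, so div: x = 6.

Answer: x ∈ {6}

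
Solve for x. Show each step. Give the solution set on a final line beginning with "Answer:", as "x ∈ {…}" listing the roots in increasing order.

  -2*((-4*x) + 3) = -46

Step 1. [-2*((-4*x) + 3) = -46] -2·(inner) — divide through by -2, so div: (-4*x) + 3 = 23.
Step 2. [(-4*x) + 3 = 23] 3 comes off first (subtract 3) ⇒ sub: -4*x = 20.
Step 3. [-4*x = 20] -4 out front; divide by -4 ⇒ div: x = -5.

Answer: x ∈ {-5}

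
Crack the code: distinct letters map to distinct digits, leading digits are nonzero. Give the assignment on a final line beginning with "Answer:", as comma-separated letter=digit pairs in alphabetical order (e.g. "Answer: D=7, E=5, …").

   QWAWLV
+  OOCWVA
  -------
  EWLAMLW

Step 1. [col 1: V + A ≡ W (mod 10)] column 1 (V + A ≡ W (mod 10), carry-in 0) doesn't pin A yet; pick A=3 and continue ⇒ A=3.
Step 2. [E] the sum has 7 digits but both addends have 6; that extra leading digit E is the final carry, namely 1, so E=1.
Step 3. [col 1: V + A ≡ W (mod 10)] several values work for V in column 1 (V + A ≡ W (mod 10), carry-in 0); try V=9 ⇒ V=9.
Step 4. [col 1: V + A ≡ W (mod 10)] from column 1 (V=9, A=3, carry-in 0, digits 1,3,9 already taken and all letters distinct): W must equal 2 ⇒ W=2.
Step 5. [col 2: L + V ≡ L (mod 10)] column 2 (L + V ≡ L (mod 10), carry-in 1) doesn't pin L yet; pick L=6 and continue. So L=6.
Step 6. [col 3: W + W ≡ M (mod 10)] column 3 reads W+W+carry(1)=M with W=2; with digits 1,2,3,6,9 already taken and all letters distinct, the only value for M is 5, so M=5.
Step 7. [col 4: A + C ≡ A (mod 10)] from column 4 (A=3, carry-in 0, digits 1,2,3,5,6,9 already taken and all letters distinct): C must equal 0, so C=0.
Step 8. [col 5: W + O ≡ L (mod 10)] from column 5 (W=2, L=6, carry-in 0, digits 0,1,2,3,5,6,9 already taken and all letters distinct): O must equal 4, so O=4.
Step 9. [col 6: Q + O ≡ W (mod 10)] in column 6 we have Q+O≡W with carry-in 0; given O=4, W=2 and digits 0,1,2,3,4,5,6,9 already taken and all letters distinct, that pins Q to 8 ⇒ Q=8.

Answer: A=3, C=0, E=1, L=6, M=5, O=4, Q=8, V=9, W=2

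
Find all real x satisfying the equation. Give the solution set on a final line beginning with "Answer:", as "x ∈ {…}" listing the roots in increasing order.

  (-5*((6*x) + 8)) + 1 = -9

Step 1. [(-5*((6*x) + 8)) + 1 = -9] the outer +1 inverts by subtracting 1 ⇒ sub: -5*((6*x) + 8) = -10.
Step 2. [-5*((6*x) + 8) = -10] leading coefficient -5: divide by -5. So div: (6*x) + 8 = 2.
Step 3. [(6*x) + 8 = 2] +8 is outermost — subtract 8 both sides ⇒ sub: 6*x = -6.
Step 4. [6*x = -6] 6 out front; divide by 6, so div: x = -1.

Answer: x ∈ {-1}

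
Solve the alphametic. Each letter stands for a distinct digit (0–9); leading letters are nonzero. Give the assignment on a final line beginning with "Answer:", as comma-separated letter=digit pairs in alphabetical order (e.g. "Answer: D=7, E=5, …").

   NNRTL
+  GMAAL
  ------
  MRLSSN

Step 1. [col 1: L + L ≡ N (mod 10)] column 1 (L + L ≡ N (mod 10), carry-in 0) doesn't pin N yet; pick N=8 and continue ⇒ N=8.
Step 2. [col 1: L + L ≡ N (mod 10)] column 1 (L + L ≡ N (mod 10), carry-in 0) doesn't pin L yet; pick L=9 and continue, so L=9.
Step 3. [col 2: T + A ≡ S (mod 10)] no forcing yet in column 2 (carry-in 1); S=7 is free and consistent — try it. So S=7.
Step 4. [col 2: T + A ≡ S (mod 10)] T=2 is one option consistent with column 2 (T + A ≡ S (mod 10), carry-in 1) — take it. So T=2.
Step 5. [M] the sum has 6 digits but both addends have 5; that extra leading digit M is the final carry, namely 1 ⇒ M=1.
Step 6. [col 2: T + A ≡ S (mod 10)] column 2: given T=2, S=7, carry-in 1, and digits 1,2,7,8,9 already taken and all letters distinct, T+A≡S (mod 10) forces A=4, so A=4.
Step 7. [col 3: R + A ≡ S (mod 10)] column 3: given A=4, S=7, carry-in 0, and digits 1,2,4,7,8,9 already taken and all letters distinct, R+A≡S (mod 10) forces R=3 ⇒ R=3.
Step 8. [col 5: N + G ≡ R (mod 10)] from column 5 (N=8, R=3, carry-in 0, digits 1,2,3,4,7,8,9 already taken and all letters distinct): G must equal 5, so G=5.

Answer: A=4, G=5, L=9, M=1, N=8, R=3, S=7, T=2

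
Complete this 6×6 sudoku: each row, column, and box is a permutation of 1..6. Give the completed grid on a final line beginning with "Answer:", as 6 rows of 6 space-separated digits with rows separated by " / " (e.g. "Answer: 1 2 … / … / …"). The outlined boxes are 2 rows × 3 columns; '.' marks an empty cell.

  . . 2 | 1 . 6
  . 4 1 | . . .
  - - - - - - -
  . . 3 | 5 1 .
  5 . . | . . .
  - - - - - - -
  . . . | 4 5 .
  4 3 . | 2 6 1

Step 1. [r2c4∈{3}] r2c4's peers cover all but 3, so r2c4=3.
Step 2. [r3c6∈{2,4}] row 3 places 4 nowhere but r3c6. So r3c6=4.
Step 3. [r5c1∈{1,2,6}] col 1 places 1 nowhere but r5c1, so r5c1=1.
Step 4. [r5c2∈{2,6}] 2 has one home in row 5: r5c2. So r5c2=2.
Step 5. [r3c2∈{6}] r3c2 has the single candidate 6, so r3c2=6.
Step 6. [r2c5∈{2}] nothing but 2 survives at r2c5 ⇒ r2c5=2.
Step 7. [r4c6∈{2,3}] in row 4, 2 fits only at r4c6 ⇒ r4c6=2.
Step 8. [r2c1∈{6}] r2c1's peers cover all but 6. So r2c1=6.
Step 9. [r4c5∈{3}] r4c5 has the single candidate 3, so r4c5=3.
Step 10. [r4c2∈{1}] r4c2 has the single candidate 1, so r4c2=1.
Step 11. [r2c6∈{5}] r2c6 is down to just 5. So r2c6=5.
Step 12. [r4c4∈{6}] r4c4 is down to just 6 ⇒ r4c4=6.
Step 13. [r5c6∈{3}] r5c6 is down to just 3. So r5c6=3.
Step 14. [r1c1∈{3}] r1c1 has the single candidate 3, so r1c1=3.
Step 15. [r1c2∈{5}] nothing but 5 survives at r1c2 ⇒ r1c2=5.
Step 16. [r1c5∈{4}] r1c5's peers cover all but 4, so r1c5=4.
Step 17. [r4c3∈{4}] only 4 remains possible at r4c3. So r4c3=4.
Step 18. [r3c1∈{2}] r3c1 is down to just 2. So r3c1=2.
Step 19. [r5c3∈{6}] only 6 remains possible at r5c3. So r5c3=6.
Step 20. [r6c3∈{5}] r6c3 has the single candidate 5. So r6c3=5.

Answer: 3 5 2 1 4 6 / 6 4 1 3 2 5 / 2 6 3 5 1 4 / 5 1 4 6 3 2 / 1 2 6 4 5 3 / 4 3 5 2 6 1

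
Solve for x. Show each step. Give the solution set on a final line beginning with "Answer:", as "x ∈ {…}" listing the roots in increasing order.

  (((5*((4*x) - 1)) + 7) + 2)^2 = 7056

Step 1. [(((5*((4*x) - 1)) + 7) + 2)^2 = 7056] √ both sides: 7056 ≥ 0 gives two branches. So sqrt: ((5*((4*x) - 1)) + 7) + 2 = 84 or -84.
Step 2. [((5*((4*x) - 1)) + 7) + 2 = 84 or -84] 2 comes off first (subtract 2) ⇒ sub: (5*((4*x) - 1)) + 7 = 82 or -86.
Step 3. [(5*((4*x) - 1)) + 7 = 82 or -86] the outer +7 inverts by subtracting 7, so sub: 5*((4*x) - 1) = 75 or -93.
Step 4. [5*((4*x) - 1) = 75 or -93] LHS = 5·(…); ÷5 both sides, so div: (4*x) - 1 = 15 or -93/5.
Step 5. [(4*x) - 1 = 15 or -93/5] 1 comes off first (add 1). So sub: 4*x = 16 or -88/5.
Step 6. [4*x = 16 or -88/5] leading coefficient 4: divide by 4. So div: x = 4 or -22/5.

Answer: x ∈ {-22/5, 4}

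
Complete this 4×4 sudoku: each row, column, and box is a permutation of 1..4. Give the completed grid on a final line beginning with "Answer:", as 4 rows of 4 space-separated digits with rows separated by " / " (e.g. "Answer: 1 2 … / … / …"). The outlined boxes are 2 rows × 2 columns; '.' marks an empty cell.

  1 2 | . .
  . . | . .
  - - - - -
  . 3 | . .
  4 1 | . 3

Step 1. [r1c4∈{4}] r1c4's peers cover all but 4 ⇒ r1c4=4.
Step 2. [r4c3∈{2}] r4c3 is down to just 2. So r4c3=2.
Step 3. [r3c4∈{1}] r3c4 has the single candidate 1. So r3c4=1.
Step 4. [r2c1∈{3}] r2c1 has the single candidate 3 ⇒ r2c1=3.
Step 5. [r2c3∈{1}] r2c3 has the single candidate 1 ⇒ r2c3=1.
Step 6. [r3c3∈{4}] r3c3 has the single candidate 4, so r3c3=4.
Step 7. [r3c1∈{2}] only 2 remains possible at r3c1. So r3c1=2.
Step 8. [r1c3∈{3}] r1c3 is down to just 3, so r1c3=3.
Step 9. [r2c4∈{2}] r2c4's peers cover all but 2, so r2c4=2.
Step 10. [r2c2∈{4}] r2c2's peers cover all but 4. So r2c2=4.

Answer: 1 2 3 4 / 3 4 1 2 / 2 3 4 1 / 4 1 2 3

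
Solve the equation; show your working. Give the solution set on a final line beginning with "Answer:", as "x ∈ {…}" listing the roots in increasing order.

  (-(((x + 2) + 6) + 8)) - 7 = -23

Step 1. [(-(((x + 2) + 6) + 8)) - 7 = -23] 7 comes off first (add 7). So sub: -(((x + 2) + 6) + 8) = -16.
Step 2. [-(((x + 2) + 6) + 8) = -16] flip signs both sides. So neg: ((x + 2) + 6) + 8 = 16.
Step 3. [((x + 2) + 6) + 8 = 16] peel the +8: subtract 8 from each side. So sub: (x + 2) + 6 = 8.
Step 4. [(x + 2) + 6 = 8] 6 comes off first (subtract 6), so sub: x + 2 = 2.
Step 5. [x + 2 = 2] +2 is outermost — subtract 2 both sides ⇒ sub: x = 0.

Answer: x ∈ {0}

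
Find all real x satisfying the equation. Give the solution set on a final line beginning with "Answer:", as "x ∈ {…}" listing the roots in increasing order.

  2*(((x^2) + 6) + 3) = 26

Step 1. [2*(((x^2) + 6) + 3) = 26] leading coefficient 2: divide by 2 ⇒ div: ((x^2) + 6) + 3 = 13.
Step 2. [((x^2) + 6) + 3 = 13] subtract 3: x sits inside (… + 3). So sub: (x^2) + 6 = 10.
Step 3. [(x^2) + 6 = 10] peel the +6: subtract 6 from each side ⇒ sub: x^2 = 4.
Step 4. [x^2 = 4] √ both sides: 4 ≥ 0 gives two branches ⇒ sqrt: x = 2 or -2.

Answer: x ∈ {-2, 2}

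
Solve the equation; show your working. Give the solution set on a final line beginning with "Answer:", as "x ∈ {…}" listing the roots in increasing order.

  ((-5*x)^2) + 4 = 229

Step 1. [((-5*x)^2) + 4 = 229] 4 comes off first (subtract 4). So sub: (-5*x)^2 = 225.
Step 2. [(-5*x)^2 = 225] √ both sides: 225 ≥ 0 gives two branches. So sqrt: -5*x = 15 or -15.
Step 3. [-5*x = 15 or -15] -5 out front; divide by -5 ⇒ div: x = -3 or 3.

Answer: x ∈ {-3, 3}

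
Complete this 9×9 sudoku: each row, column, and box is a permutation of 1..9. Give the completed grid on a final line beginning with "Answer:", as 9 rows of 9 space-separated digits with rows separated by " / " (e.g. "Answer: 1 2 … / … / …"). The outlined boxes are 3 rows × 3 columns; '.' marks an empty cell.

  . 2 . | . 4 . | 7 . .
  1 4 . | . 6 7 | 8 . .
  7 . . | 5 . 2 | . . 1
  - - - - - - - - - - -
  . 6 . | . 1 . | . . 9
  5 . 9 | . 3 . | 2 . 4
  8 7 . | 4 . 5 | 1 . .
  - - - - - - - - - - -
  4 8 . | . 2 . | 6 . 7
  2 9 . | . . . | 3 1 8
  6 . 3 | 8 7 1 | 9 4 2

Step 1. [r2c3∈{5}] only 5 remains possible at r2c3 ⇒ r2c3=5.
Step 2. [r2c9∈{3}] r2c9 has the single candidate 3. So r2c9=3.
Step 3. [r2c4∈{9}] r2c4's peers cover all but 9. So r2c4=9.
Step 4. [r4c6∈{8}] only 8 remains possible at r4c6 ⇒ r4c6=8.
Step 5. [r6c9∈{6}] r6c9 has the single candidate 6, so r6c9=6.
Step 6. [r1c6∈{3}] only 3 remains possible at r1c6. So r1c6=3.
Step 7. [r1c3∈{6,8}] 8 has one home in row 1: r1c3, so r1c3=8.
Step 8. [r1c8∈{5,6,9}] 6 has one home in row 1: r1c8. So r1c8=6.
Step 9. [r5c6∈{6}] r5c6 has the single candidate 6. So r5c6=6.
Step 10. [r5c4∈{7}] r5c4 has the single candidate 7. So r5c4=7.
Step 11. [r4c8∈{3,5,7}] 7 has one home in row 4: r4c8 ⇒ r4c8=7.
Step 12. [r4c3∈{2,4}] row 4 places 4 nowhere but r4c3 ⇒ r4c3=4.
Step 13. [r3c7∈{4}] r3c7 has the single candidate 4 ⇒ r3c7=4.
Step 14. [r6c8∈{3}] only 3 remains possible at r6c8, so r6c8=3.
Step 15. [r2c8∈{2}] r2c8 is down to just 2 ⇒ r2c8=2.
Step 16. [r8c5∈{5}] r8c5's peers cover all but 5 ⇒ r8c5=5.
Step 17. [r3c3∈{6}] r3c3's peers cover all but 6 ⇒ r3c3=6.
Step 18. [r1c4∈{1}] only 1 remains possible at r1c4. So r1c4=1.
Step 19. [r7c4∈{3}] nothing but 3 survives at r7c4, so r7c4=3.
Step 20. [r8c6∈{4}] r8c6's peers cover all but 4, so r8c6=4.
Step 21. [r5c2∈{1}] r5c2 has the single candidate 1 ⇒ r5c2=1.
Step 22. [r4c1∈{3}] nothing but 3 survives at r4c1. So r4c1=3.
Step 23. [r3c8∈{9}] r3c8's peers cover all but 9, so r3c8=9.
Step 24. [r7c8∈{5}] r7c8's peers cover all but 5, so r7c8=5.
Step 25. [r3c5∈{8}] r3c5 has the single candidate 8 ⇒ r3c5=8.
Step 26. [r9c2∈{5}] nothing but 5 survives at r9c2. So r9c2=5.
Step 27. [r6c3∈{2}] only 2 remains possible at r6c3 ⇒ r6c3=2.
Step 28. [r8c3∈{7}] nothing but 7 survives at r8c3. So r8c3=7.
Step 29. [r1c9∈{5}] nothing but 5 survives at r1c9, so r1c9=5.
Step 30. [r4c4∈{2}] r4c4's peers cover all but 2 ⇒ r4c4=2.
Step 31. [r7c3∈{1}] nothing but 1 survives at r7c3, so r7c3=1.
Step 32. [r8c4∈{6}] r8c4's peers cover all but 6, so r8c4=6.
Step 33. [r5c8∈{8}] nothing but 8 survives at r5c8 ⇒ r5c8=8.
Step 34. [r7c6∈{9}] nothing but 9 survives at r7c6. So r7c6=9.
Step 35. [r1c1∈{9}] r1c1 has the single candidate 9 ⇒ r1c1=9.
Step 36. [r4c7∈{5}] r4c7 is down to just 5, so r4c7=5.
Step 37. [r6c5∈{9}] only 9 remains possible at r6c5, so r6c5=9.
Step 38. [r3c2∈{3}] r3c2's peers cover all but 3, so r3c2=3.

Answer: 9 2 8 1 4 3 7 6 5 / 1 4 5 9 6 7 8 2 3 / 7 3 6 5 8 2 4 9 1 / 3 6 4 2 1 8 5 7 9 / 5 1 9 7 3 6 2 8 4 / 8 7 2 4 9 5 1 3 6 / 4 8 1 3 2 9 6 5 7 / 2 9 7 6 5 4 3 1 8 / 6 5 3 8 7 1 9 4 2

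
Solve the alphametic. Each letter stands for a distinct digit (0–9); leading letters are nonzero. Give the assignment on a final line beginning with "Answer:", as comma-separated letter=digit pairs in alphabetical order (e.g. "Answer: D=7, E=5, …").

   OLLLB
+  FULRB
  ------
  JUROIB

Step 1. [J] the sum has 6 digits but both addends have 5; that extra leading digit J is the final carry, namely 1, so J=1.
Step 2. [col 1: B + B ≡ B (mod 10)] in column 1 we have B+B≡B with carry-in 0; given nothing yet and digits 1 already taken and all letters distinct, that pins B to 0. So B=0.
Step 3. [col 2: L + R ≡ I (mod 10)] several values work for R in column 2 (L + R ≡ I (mod 10), carry-in 0); try R=5. So R=5.
Step 4. [col 2: L + R ≡ I (mod 10)] column 2 (L + R ≡ I (mod 10), carry-in 0) doesn't pin L yet; pick L=2 and continue. So L=2.
Step 5. [col 2: L + R ≡ I (mod 10)] in column 2 we have L+R≡I with carry-in 0; given L=2, R=5 and digits 0,1,2,5 already taken and all letters distinct, that pins I to 7 ⇒ I=7.
Step 6. [col 3: L + L ≡ O (mod 10)] from column 3 (L=2, carry-in 0, digits 0,1,2,5,7 already taken and all letters distinct): O must equal 4, so O=4.
Step 7. [col 4: L + U ≡ R (mod 10)] column 4: given L=2, R=5, carry-in 0, and digits 0,1,2,4,5,7 already taken and all letters distinct, L+U≡R (mod 10) forces U=3. So U=3.
Step 8. [col 5: O + F ≡ U (mod 10)] column 5: given O=4, U=3, carry-in 0, and digits 0,1,2,3,4,5,7 already taken and all letters distinct, O+F≡U (mod 10) forces F=9, so F=9.

Answer: B=0, F=9, I=7, J=1, L=2, O=4, R=5, U=3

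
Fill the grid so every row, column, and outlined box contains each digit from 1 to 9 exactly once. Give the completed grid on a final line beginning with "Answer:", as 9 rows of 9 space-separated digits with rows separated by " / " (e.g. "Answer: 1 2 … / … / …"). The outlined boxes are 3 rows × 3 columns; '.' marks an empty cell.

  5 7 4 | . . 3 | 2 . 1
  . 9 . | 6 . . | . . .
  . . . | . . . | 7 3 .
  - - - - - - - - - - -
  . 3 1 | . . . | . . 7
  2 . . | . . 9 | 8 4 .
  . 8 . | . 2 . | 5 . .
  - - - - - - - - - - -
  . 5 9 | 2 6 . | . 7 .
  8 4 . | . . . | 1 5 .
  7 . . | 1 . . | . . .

Step 1. [r2c8∈{8}] r2c8's peers cover all but 8, so r2c8=8.
Step 2. [r5c2∈{6}] nothing but 6 survives at r5c2 ⇒ r5c2=6.
Step 3. [r5c5∈{1,3,5,7}] row 5 places 1 nowhere but r5c5. So r5c5=1.
Step 4. [r2c7∈{4}] r2c7's peers cover all but 4, so r2c7=4.
Step 5. [r1c8∈{6,9}] row 1 places 6 nowhere but r1c8 ⇒ r1c8=6.
Step 6. [r3c9∈{5,9}] 9 has one home in box 3: r3c9. So r3c9=9.
Step 7. [r3c3∈{2,6,8}] r3c3 is the only open cell in col 3 admitting 8, so r3c3=8.
Step 8. [r5c9∈{3}] r5c9 is down to just 3 ⇒ r5c9=3.
Step 9. [r9c2∈{2}] nothing but 2 survives at r9c2. So r9c2=2.
Step 10. [r6c9∈{6}] r6c9 is down to just 6 ⇒ r6c9=6.
Step 11. [r8c6∈{7}] r8c6 has the single candidate 7, so r8c6=7.
Step 12. [r6c6∈{4}] nothing but 4 survives at r6c6 ⇒ r6c6=4.
Step 13. [r9c5∈{3,4,5,8,9}] r9c5 is the only open cell in box 8 admitting 4, so r9c5=4.
Step 14. [r3c5∈{5}] r3c5 has the single candidate 5. So r3c5=5.
Step 15. [r4c7∈{9}] r4c7 has the single candidate 9 ⇒ r4c7=9.
Step 16. [r3c2∈{1}] nothing but 1 survives at r3c2, so r3c2=1.
Step 17. [r8c5∈{3,9}] across col 5, 3 lands solely at r8c5, so r8c5=3.
Step 18. [r4c5∈{8}] r4c5 has the single candidate 8 ⇒ r4c5=8.
Step 19. [r9c7∈{3,6}] across col 7, 6 lands solely at r9c7, so r9c7=6.
Step 20. [r5c3∈{5,7}] col 3 places 5 nowhere but r5c3 ⇒ r5c3=5.
Step 21. [r2c3∈{2,3}] across col 3, 2 lands solely at r2c3 ⇒ r2c3=2.
Step 22. [r9c9∈{8}] nothing but 8 survives at r9c9, so r9c9=8.
Step 23. [r6c3∈{7}] r6c3 is down to just 7, so r6c3=7.
Step 24. [r4c4∈{5}] r4c4 is down to just 5 ⇒ r4c4=5.
Step 25. [r7c7∈{3}] r7c7's peers cover all but 3 ⇒ r7c7=3.
Step 26. [r1c5∈{9}] r1c5's peers cover all but 9. So r1c5=9.
Step 27. [r2c6∈{1}] r2c6's peers cover all but 1, so r2c6=1.
Step 28. [r6c1∈{9}] only 9 remains possible at r6c1 ⇒ r6c1=9.
Step 29. [r5c4∈{7}] nothing but 7 survives at r5c4 ⇒ r5c4=7.
Step 30. [r2c1∈{3}] r2c1 has the single candidate 3. So r2c1=3.
Step 31. [r1c4∈{8}] r1c4's peers cover all but 8. So r1c4=8.
Step 32. [r4c6∈{6}] nothing but 6 survives at r4c6 ⇒ r4c6=6.
Step 33. [r9c3∈{3}] only 3 remains possible at r9c3. So r9c3=3.
Step 34. [r8c3∈{6}] r8c3 is down to just 6, so r8c3=6.
Step 35. [r9c6∈{5}] only 5 remains possible at r9c6 ⇒ r9c6=5.
Step 36. [r2c9∈{5}] r2c9's peers cover all but 5. So r2c9=5.
Step 37. [r7c9∈{4}] r7c9 has the single candidate 4. So r7c9=4.
Step 38. [r7c6∈{8}] only 8 remains possible at r7c6 ⇒ r7c6=8.
Step 39. [r6c8∈{1}] only 1 remains possible at r6c8. So r6c8=1.
Step 40. [r9c8∈{9}] nothing but 9 survives at r9c8 ⇒ r9c8=9.
Step 41. [r3c1∈{6}] nothing but 6 survives at r3c1, so r3c1=6.
Step 42. [r8c4∈{9}] only 9 remains possible at r8c4 ⇒ r8c4=9.
Step 43. [r3c4∈{4}] r3c4's peers cover all but 4 ⇒ r3c4=4.
Step 44. [r4c8∈{2}] only 2 remains possible at r4c8. So r4c8=2.
Step 45. [r4c1∈{4}] r4c1's peers cover all but 4, so r4c1=4.
Step 46. [r2c5∈{7}] r2c5's peers cover all but 7. So r2c5=7.
Step 47. [r7c1∈{1}] r7c1 has the single candidate 1 ⇒ r7c1=1.
Step 48. [r8c9∈{2}] only 2 remains possible at r8c9, so r8c9=2.
Step 49. [r3c6∈{2}] r3c6's peers cover all but 2 ⇒ r3c6=2.
Step 50. [r6c4∈{3}] nothing but 3 survives at r6c4. So r6c4=3.

Answer: 5 7 4 8 9 3 2 6 1 / 3 9 2 6 7 1 4 8 5 / 6 1 8 4 5 2 7 3 9 / 4 3 1 5 8 6 9 2 7 / 2 6 5 7 1 9 8 4 3 / 9 8 7 3 2 4 5 1 6 / 1 5 9 2 6 8 3 7 4 / 8 4 6 9 3 7 1 5 2 / 7 2 3 1 4 5 6 9 8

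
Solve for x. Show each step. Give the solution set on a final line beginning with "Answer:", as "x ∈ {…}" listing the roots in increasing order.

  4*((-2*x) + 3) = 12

Step 1. [4*((-2*x) + 3) = 12] leading coefficient 4: divide by 4, so div: (-2*x) + 3 = 3.
Step 2. [(-2*x) + 3 = 3] +3 is outermost — subtract 3 both sides. So sub: -2*x = 0.
Step 3. [-2*x = 0] -2 out front; divide by -2, so div: x = 0.

Answer: x ∈ {0}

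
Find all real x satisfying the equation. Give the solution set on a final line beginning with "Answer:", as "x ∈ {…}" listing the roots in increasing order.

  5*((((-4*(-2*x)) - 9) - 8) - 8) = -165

Step 1. [5*((((-4*(-2*x)) - 9) - 8) - 8) = -165] 5 out front; divide by 5, so div: (((-4*(-2*x)) - 9) - 8) - 8 = -33.
Step 2. [(((-4*(-2*x)) - 9) - 8) - 8 = -33] -8 is outermost — add 8 both sides, so sub: ((-4*(-2*x)) - 9) - 8 = -25.
Step 3. [((-4*(-2*x)) - 9) - 8 = -25] add 8: x sits inside (… - 8) ⇒ sub: (-4*(-2*x)) - 9 = -17.
Step 4. [(-4*(-2*x)) - 9 = -17] peel the -9: add 9 from each side. So sub: -4*(-2*x) = -8.
Step 5. [-4*(-2*x) = -8] -4·(inner) — divide through by -4 ⇒ div: -2*x = 2.
Step 6. [-2*x = 2] -2·(inner) — divide through by -2, so div: x = -1.

Answer: x ∈ {-1}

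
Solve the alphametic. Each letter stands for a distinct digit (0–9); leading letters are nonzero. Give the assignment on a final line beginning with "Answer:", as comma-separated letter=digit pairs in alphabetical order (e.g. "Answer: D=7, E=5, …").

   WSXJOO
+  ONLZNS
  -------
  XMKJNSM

Step 1. [X] X is the leading digit of a 7-digit sum of two 6-digit numbers; the final carry is exactly 1 ⇒ X=1.
Step 2. [col 1: O + S ≡ M (mod 10)] no forcing yet in column 1 (carry-in 0); M=0 is free and consistent — try it. So M=0.
Step 3. [col 1: O + S ≡ M (mod 10)] no forcing yet in column 1 (carry-in 0); S=8 is free and consistent — try it. So S=8.
Step 4. [col 1: O + S ≡ M (mod 10)] in column 1 we have O+S≡M with carry-in 0; given S=8, M=0 and digits 0,1,8 already taken and all letters distinct, that pins O to 2. So O=2.
Step 5. [col 2: O + N ≡ S (mod 10)] in column 2 we have O+N≡S with carry-in 1; given O=2, S=8 and digits 0,1,2,8 already taken and all letters distinct, that pins N to 5. So N=5.
Step 6. [col 3: J + Z ≡ N (mod 10)] no forcing yet in column 3 (carry-in 0); Z=9 is free and consistent — try it ⇒ Z=9.
Step 7. [col 3: J + Z ≡ N (mod 10)] in column 3 we have J+Z≡N with carry-in 0; given Z=9, N=5 and digits 0,1,2,5,8,9 already taken and all letters distinct, that pins J to 6 ⇒ J=6.
Step 8. [col 4: X + L ≡ J (mod 10)] column 4 reads X+L+carry(1)=J with X=1, J=6; with digits 0,1,2,5,6,8,9 already taken and all letters distinct, the only value for L is 4 ⇒ L=4.
Step 9. [col 5: S + N ≡ K (mod 10)] column 5: given S=8, N=5, carry-in 0, and digits 0,1,2,4,5,6,8,9 already taken and all letters distinct, S+N≡K (mod 10) forces K=3, so K=3.
Step 10. [col 6: W + O ≡ M (mod 10)] from column 6 (O=2, M=0, carry-in 1, digits 0,1,2,3,4,5,6,8,9 already taken and all letters distinct): W must equal 7 ⇒ W=7.

Answer: J=6, K=3, L=4, M=0, N=5, O=2, S=8, W=7, X=1, Z=9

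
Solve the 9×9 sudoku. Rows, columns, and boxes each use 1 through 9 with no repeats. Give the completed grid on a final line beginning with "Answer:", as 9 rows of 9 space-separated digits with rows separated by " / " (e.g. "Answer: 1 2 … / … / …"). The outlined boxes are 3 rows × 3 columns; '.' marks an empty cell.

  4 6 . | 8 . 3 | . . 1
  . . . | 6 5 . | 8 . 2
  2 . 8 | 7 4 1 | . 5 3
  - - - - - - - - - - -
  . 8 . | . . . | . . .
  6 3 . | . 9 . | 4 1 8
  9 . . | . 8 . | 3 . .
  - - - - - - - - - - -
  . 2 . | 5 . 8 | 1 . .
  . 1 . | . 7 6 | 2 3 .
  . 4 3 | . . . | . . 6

Step 1. [r5c4∈{2}] r5c4's peers cover all but 2, so r5c4=2.
Step 2. [r6c2∈{5,7}] r6c2 is the only open cell in col 2 admitting 5, so r6c2=5.
Step 3. [r6c9∈{7}] only 7 remains possible at r6c9, so r6c9=7.
Step 4. [r5c3∈{7}] r5c3 has the single candidate 7, so r5c3=7.
Step 5. [r4c1∈{1}] only 1 remains possible at r4c1. So r4c1=1.
Step 6. [r2c6∈{9}] only 9 remains possible at r2c6, so r2c6=9.
Step 7. [r6c6∈{4}] only 4 remains possible at r6c6. So r6c6=4.
Step 8. [r7c1∈{7}] r7c1 is down to just 7, so r7c1=7.
Step 9. [r6c8∈{2,6}] 6 has one home in row 6: r6c8. So r6c8=6.
Step 10. [r9c8∈{7,8,9}] across col 8, 8 lands solely at r9c8. So r9c8=8.
Step 11. [r9c1∈{5}] r9c1 has the single candidate 5 ⇒ r9c1=5.
Step 12. [r8c3∈{9}] r8c3's peers cover all but 9 ⇒ r8c3=9.
Step 13. [r4c7∈{5,9}] 5 has one home in col 7: r4c7. So r4c7=5.
Step 14. [r9c4∈{1,9}] across col 4, 9 lands solely at r9c4. So r9c4=9.
Step 15. [r4c8∈{2,9}] 2 has one home in col 8: r4c8. So r4c8=2.
Step 16. [r2c8∈{4,7}] in row 2, 4 fits only at r2c8. So r2c8=4.
Step 17. [r7c9∈{4,9}] r7c9 is the only open cell in row 7 admitting 4. So r7c9=4.
Step 18. [r1c8∈{7,9}] r1c8 is the only open cell in col 8 admitting 7. So r1c8=7.
Step 19. [r4c5∈{3,6}] across row 4, 6 lands solely at r4c5. So r4c5=6.
Step 20. [r9c5∈{1,2}] row 9 places 1 nowhere but r9c5 ⇒ r9c5=1.
Step 21. [r3c2∈{9}] r3c2 has the single candidate 9 ⇒ r3c2=9.
Step 22. [r3c7∈{6}] r3c7 has the single candidate 6, so r3c7=6.
Step 23. [r8c4∈{4}] r8c4's peers cover all but 4 ⇒ r8c4=4.
Step 24. [r4c9∈{9}] nothing but 9 survives at r4c9 ⇒ r4c9=9.
Step 25. [r4c3∈{4}] only 4 remains possible at r4c3. So r4c3=4.
Step 26. [r9c7∈{7}] r9c7 has the single candidate 7, so r9c7=7.
Step 27. [r5c6∈{5}] r5c6 has the single candidate 5 ⇒ r5c6=5.
Step 28. [r4c6∈{7}] nothing but 7 survives at r4c6 ⇒ r4c6=7.
Step 29. [r8c1∈{8}] nothing but 8 survives at r8c1, so r8c1=8.
Step 30. [r9c6∈{2}] r9c6 is down to just 2 ⇒ r9c6=2.
Step 31. [r7c5∈{3}] r7c5 has the single candidate 3 ⇒ r7c5=3.
Step 32. [r7c8∈{9}] r7c8's peers cover all but 9, so r7c8=9.
Step 33. [r6c3∈{2}] only 2 remains possible at r6c3. So r6c3=2.
Step 34. [r1c3∈{5}] r1c3 is down to just 5 ⇒ r1c3=5.
Step 35. [r2c3∈{1}] only 1 remains possible at r2c3 ⇒ r2c3=1.
Step 36. [r2c1∈{3}] r2c1 has the single candidate 3. So r2c1=3.
Step 37. [r1c7∈{9}] only 9 remains possible at r1c7, so r1c7=9.
Step 38. [r1c5∈{2}] only 2 remains possible at r1c5. So r1c5=2.
Step 39. [r4c4∈{3}] nothing but 3 survives at r4c4 ⇒ r4c4=3.
Step 40. [r2c2∈{7}] r2c2 has the single candidate 7, so r2c2=7.
Step 41. [r8c9∈{5}] r8c9's peers cover all but 5. So r8c9=5.
Step 42. [r6c4∈{1}] nothing but 1 survives at r6c4 ⇒ r6c4=1.
Step 43. [r7c3∈{6}] r7c3 is down to just 6, so r7c3=6.

Answer: 4 6 5 8 2 3 9 7 1 / 3 7 1 6 5 9 8 4 2 / 2 9 8 7 4 1 6 5 3 / 1 8 4 3 6 7 5 2 9 / 6 3 7 2 9 5 4 1 8 / 9 5 2 1 8 4 3 6 7 / 7 2 6 5 3 8 1 9 4 / 8 1 9 4 7 6 2 3 5 / 5 4 3 9 1 2 7 8 6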